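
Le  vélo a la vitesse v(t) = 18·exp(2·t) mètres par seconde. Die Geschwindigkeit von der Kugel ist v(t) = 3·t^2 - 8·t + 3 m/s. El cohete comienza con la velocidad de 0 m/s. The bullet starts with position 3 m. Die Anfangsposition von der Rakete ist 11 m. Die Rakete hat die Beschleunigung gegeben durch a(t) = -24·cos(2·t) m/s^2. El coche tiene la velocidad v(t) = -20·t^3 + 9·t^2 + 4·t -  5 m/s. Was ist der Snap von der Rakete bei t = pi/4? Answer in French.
En partant de l'accélération a(t) = -24·cos(2·t), nous prenons 2 dérivées. En dérivant l'accélération, nous obtenons le jerk: j(t) = 48·sin(2·t). En dérivant le jerk, nous obtenons le snap: s(t) = 96·cos(2·t). De l'équation du snap s(t) = 96·cos(2·t), nous substituons t = pi/4 pour obtenir s = 0.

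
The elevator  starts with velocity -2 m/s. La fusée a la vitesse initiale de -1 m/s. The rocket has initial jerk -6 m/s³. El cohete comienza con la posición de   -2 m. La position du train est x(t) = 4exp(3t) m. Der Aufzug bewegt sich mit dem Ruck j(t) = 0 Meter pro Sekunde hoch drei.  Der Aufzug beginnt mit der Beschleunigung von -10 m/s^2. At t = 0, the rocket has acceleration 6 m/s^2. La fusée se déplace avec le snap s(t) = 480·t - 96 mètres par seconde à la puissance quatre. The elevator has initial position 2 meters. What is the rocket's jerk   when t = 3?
To find the answer, we compute 1 integral of s(t) = 480·t - 96. The antiderivative of snap, with j(0) = -6, gives jerk: j(t) = 240·t^2 - 96·t - 6. We have jerk j(t) = 240·t^2 - 96·t - 6. Substituting t = 3: j(3) = 1866.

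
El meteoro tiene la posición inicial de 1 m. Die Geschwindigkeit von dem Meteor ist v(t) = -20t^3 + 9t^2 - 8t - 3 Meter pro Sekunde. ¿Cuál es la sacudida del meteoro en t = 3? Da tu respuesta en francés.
Nous devons dériver notre équation de la vitesse v(t) = -20·t^3 + 9·t^2 - 8·t - 3 2 fois. La dérivée de la vitesse donne l'accélération: a(t) = -60·t^2 + 18·t - 8. En dérivant l'accélération, nous obtenons le jerk: j(t) = 18 - 120·t. Nous avons le jerk j(t) = 18 - 120·t. En substituant t = 3: j(3) = -342.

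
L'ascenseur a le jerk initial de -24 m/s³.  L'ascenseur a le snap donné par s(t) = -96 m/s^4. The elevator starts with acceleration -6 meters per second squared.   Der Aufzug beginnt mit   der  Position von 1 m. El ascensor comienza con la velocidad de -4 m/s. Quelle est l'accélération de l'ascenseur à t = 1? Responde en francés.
Pour résoudre ceci, nous devons prendre 2 primitives de notre équation du snap s(t) = -96. En prenant ∫s(t)dt et en appliquant j(0) = -24, nous trouvons j(t) = -96·t - 24. En prenant ∫j(t)dt et en appliquant a(0) = -6, nous trouvons a(t) = -48·t^2 - 24·t - 6. De l'équation de l'accélération a(t) = -48·t^2 - 24·t - 6, nous substituons t = 1 pour obtenir a = -78.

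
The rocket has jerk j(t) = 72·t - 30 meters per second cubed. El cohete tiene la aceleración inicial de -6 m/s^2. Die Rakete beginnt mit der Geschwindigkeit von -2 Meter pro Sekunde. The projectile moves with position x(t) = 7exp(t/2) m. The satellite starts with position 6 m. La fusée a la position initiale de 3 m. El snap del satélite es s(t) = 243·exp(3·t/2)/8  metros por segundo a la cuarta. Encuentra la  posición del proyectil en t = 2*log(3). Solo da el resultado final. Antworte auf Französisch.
À t = 2*log(3), x = 21.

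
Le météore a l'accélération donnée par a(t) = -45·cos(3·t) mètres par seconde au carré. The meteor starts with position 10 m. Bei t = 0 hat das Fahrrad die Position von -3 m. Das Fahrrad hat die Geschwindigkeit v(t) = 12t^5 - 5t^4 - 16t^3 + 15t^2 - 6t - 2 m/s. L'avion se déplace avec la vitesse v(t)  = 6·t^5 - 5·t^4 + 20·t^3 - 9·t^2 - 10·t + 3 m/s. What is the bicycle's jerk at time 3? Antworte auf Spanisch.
Para resolver esto, necesitamos tomar 2 derivadas de nuestra ecuación de la velocidad v(t) = 12·t^5 - 5·t^4 - 16·t^3 + 15·t^2 - 6·t - 2. Derivando la velocidad, obtenemos la aceleración: a(t) = 60·t^4 - 20·t^3 - 48·t^2 + 30·t - 6. Derivando la aceleración, obtenemos la sacudida: j(t) = 240·t^3 - 60·t^2 - 96·t + 30. Usando j(t) = 240·t^3 - 60·t^2 - 96·t + 30 y sustituyendo t = 3, encontramos j = 5682.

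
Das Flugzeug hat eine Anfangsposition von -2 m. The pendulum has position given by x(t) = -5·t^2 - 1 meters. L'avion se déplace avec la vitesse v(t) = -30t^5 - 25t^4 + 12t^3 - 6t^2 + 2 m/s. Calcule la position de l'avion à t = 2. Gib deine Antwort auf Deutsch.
Um dies zu lösen, müssen wir 1 Stammfunktion unserer Gleichung für die Geschwindigkeit v(t) = -30·t^5 - 25·t^4 + 12·t^3 - 6·t^2 + 2 finden. Durch Integration von der Geschwindigkeit und Verwendung der Anfangsbedingung x(0) = -2, erhalten wir x(t) = -5·t^6 - 5·t^5 + 3·t^4 - 2·t^3 + 2·t - 2. Mit x(t) = -5·t^6 - 5·t^5 + 3·t^4 - 2·t^3 + 2·t - 2 und Einsetzen von t = 2, finden wir x = -446.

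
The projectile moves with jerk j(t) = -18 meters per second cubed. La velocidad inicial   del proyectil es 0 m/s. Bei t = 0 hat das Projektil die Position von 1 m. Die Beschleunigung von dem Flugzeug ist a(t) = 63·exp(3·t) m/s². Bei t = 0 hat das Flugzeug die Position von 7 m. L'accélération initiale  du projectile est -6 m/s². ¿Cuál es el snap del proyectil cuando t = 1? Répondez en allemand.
Ausgehend von dem Ruck j(t) = -18, nehmen wir 1 Ableitung. Mit d/dt von j(t) finden wir s(t) = 0. Wir haben den Snap s(t) = 0. Durch Einsetzen von t = 1: s(1) = 0.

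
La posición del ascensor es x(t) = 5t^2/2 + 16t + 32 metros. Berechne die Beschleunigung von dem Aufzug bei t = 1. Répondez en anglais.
We must differentiate our position equation x(t) = 5·t^2/2 + 16·t + 32 2 times. The derivative of position gives velocity: v(t) = 5·t + 16. The derivative of velocity gives acceleration: a(t) = 5. From the given acceleration equation a(t) = 5, we substitute t = 1 to get a = 5.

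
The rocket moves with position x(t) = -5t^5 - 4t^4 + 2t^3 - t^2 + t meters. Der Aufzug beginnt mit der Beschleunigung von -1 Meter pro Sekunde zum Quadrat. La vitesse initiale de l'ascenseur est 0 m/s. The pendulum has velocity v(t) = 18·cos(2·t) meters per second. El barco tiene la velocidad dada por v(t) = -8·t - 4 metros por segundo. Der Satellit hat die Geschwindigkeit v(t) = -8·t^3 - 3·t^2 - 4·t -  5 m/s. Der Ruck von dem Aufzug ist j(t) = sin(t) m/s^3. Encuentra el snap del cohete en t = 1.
Para resolver esto, necesitamos tomar 4 derivadas de nuestra ecuación de la posición x(t) = -5·t^5 - 4·t^4 + 2·t^3 - t^2 + t. Derivando la posición, obtenemos la velocidad: v(t) = -25·t^4 - 16·t^3 + 6·t^2 - 2·t + 1. Derivando la velocidad, obtenemos la aceleración: a(t) = -100·t^3 - 48·t^2 + 12·t - 2. Tomando d/dt de a(t), encontramos j(t) = -300·t^2 - 96·t + 12. La derivada de la sacudida da el snap: s(t) = -600·t - 96. Tenemos el snap s(t) = -600·t - 96. Sustituyendo t = 1: s(1) = -696.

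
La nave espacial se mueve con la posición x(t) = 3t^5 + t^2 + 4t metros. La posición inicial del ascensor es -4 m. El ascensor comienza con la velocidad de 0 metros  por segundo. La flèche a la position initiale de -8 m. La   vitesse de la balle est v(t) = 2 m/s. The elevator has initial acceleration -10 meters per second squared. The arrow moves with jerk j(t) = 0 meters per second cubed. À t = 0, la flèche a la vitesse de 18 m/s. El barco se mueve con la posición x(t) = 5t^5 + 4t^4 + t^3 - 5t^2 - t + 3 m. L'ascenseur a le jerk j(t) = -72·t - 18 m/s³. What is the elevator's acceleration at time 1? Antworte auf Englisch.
We need to integrate our jerk equation j(t) = -72·t - 18 1 time. Taking ∫j(t)dt and applying a(0) = -10, we find a(t) = -36·t^2 - 18·t - 10. Using a(t) = -36·t^2 - 18·t - 10 and substituting t = 1, we find a = -64.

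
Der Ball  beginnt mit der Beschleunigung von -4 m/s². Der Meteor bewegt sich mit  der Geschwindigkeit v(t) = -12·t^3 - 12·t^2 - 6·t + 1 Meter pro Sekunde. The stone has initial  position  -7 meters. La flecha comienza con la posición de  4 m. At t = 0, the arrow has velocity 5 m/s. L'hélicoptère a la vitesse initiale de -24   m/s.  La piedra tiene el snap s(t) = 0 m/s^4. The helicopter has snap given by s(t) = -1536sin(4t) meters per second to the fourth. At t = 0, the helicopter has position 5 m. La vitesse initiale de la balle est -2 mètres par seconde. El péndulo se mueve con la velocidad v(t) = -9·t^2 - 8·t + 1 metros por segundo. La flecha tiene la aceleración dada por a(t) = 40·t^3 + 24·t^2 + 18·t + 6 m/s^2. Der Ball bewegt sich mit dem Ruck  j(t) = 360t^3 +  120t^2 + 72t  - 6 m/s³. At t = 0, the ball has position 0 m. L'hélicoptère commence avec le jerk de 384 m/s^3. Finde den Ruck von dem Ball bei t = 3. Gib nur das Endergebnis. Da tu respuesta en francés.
À t = 3, j = 11010.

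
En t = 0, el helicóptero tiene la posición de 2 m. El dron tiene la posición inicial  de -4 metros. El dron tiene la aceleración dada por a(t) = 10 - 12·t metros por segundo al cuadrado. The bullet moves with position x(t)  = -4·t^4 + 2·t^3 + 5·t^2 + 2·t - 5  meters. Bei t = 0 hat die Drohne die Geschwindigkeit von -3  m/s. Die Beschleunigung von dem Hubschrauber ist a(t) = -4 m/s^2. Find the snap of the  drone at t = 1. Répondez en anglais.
Starting from acceleration a(t) = 10 - 12·t, we take 2 derivatives. Taking d/dt of a(t), we find j(t) = -12. Taking d/dt of j(t), we find s(t) = 0. Using s(t) = 0 and substituting t = 1, we find s = 0.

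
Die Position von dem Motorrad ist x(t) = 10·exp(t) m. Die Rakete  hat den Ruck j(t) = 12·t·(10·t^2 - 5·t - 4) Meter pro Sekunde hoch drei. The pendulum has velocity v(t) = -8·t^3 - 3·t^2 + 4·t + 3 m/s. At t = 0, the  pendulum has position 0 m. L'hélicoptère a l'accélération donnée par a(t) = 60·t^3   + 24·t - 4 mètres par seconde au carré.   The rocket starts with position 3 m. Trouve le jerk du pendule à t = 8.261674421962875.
En partant de la vitesse v(t) = -8·t^3 - 3·t^2 + 4·t + 3, nous prenons 2 dérivées. En prenant d/dt de v(t), nous trouvons a(t) = -24·t^2 - 6·t + 4. En prenant d/dt de a(t), nous trouvons j(t) = -48·t - 6. Nous avons le jerk j(t) = -48·t - 6. En substituant t = 8.261674421962875: j(8.261674421962875) = -402.560372254218.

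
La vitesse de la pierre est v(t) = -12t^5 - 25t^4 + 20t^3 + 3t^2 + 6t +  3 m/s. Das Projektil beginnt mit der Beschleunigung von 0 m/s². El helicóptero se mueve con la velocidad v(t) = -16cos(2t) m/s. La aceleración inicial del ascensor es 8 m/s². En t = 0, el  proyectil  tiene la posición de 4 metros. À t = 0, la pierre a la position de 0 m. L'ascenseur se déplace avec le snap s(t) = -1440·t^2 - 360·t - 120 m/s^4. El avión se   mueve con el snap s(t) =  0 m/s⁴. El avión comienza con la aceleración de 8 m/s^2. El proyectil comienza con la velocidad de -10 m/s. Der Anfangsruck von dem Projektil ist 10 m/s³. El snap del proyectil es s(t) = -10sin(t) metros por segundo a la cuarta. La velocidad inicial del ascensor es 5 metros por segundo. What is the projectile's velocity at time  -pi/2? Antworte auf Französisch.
Nous devons intégrer notre équation du snap s(t) = -10·sin(t) 3 fois. En intégrant le snap et en utilisant la condition initiale j(0) = 10, nous obtenons j(t) = 10·cos(t). L'intégrale du jerk, avec a(0) = 0, donne l'accélération: a(t) = 10·sin(t). La primitive de l'accélération, avec v(0) = -10, donne la vitesse: v(t) = -10·cos(t). En utilisant v(t) = -10·cos(t) et en substituant t = -pi/2, nous trouvons v = 0.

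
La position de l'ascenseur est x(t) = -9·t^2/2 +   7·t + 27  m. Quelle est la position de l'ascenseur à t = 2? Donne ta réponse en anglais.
Using x(t) = -9·t^2/2 + 7·t + 27 and substituting t = 2, we find x = 23.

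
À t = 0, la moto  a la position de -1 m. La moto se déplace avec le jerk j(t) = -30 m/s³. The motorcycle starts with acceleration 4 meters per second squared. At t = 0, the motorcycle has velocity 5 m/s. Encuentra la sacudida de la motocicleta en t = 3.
De la ecuación de la sacudida j(t) = -30, sustituimos t = 3 para obtener j = -30.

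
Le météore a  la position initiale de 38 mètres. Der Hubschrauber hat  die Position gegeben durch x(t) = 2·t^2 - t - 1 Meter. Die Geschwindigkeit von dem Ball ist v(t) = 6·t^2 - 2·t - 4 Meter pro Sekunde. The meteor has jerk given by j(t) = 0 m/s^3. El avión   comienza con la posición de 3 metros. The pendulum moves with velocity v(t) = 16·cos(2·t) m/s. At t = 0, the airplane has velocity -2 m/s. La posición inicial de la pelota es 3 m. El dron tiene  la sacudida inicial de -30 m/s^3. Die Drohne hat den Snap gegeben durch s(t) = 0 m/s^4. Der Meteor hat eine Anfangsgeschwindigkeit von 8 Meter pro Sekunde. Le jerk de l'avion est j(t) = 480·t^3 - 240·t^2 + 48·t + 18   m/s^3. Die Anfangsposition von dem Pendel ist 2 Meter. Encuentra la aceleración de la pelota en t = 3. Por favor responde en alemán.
Ausgehend von der Geschwindigkeit v(t) = 6·t^2 - 2·t - 4, nehmen wir 1 Ableitung. Die Ableitung von der Geschwindigkeit ergibt die Beschleunigung: a(t) = 12·t - 2. Mit a(t) = 12·t - 2 und Einsetzen von t = 3, finden wir a = 34.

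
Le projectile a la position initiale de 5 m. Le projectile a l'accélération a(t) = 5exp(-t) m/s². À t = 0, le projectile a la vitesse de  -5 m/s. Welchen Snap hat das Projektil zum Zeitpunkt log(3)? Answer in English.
To solve this, we need to take 2 derivatives of our acceleration equation a(t) = 5·exp(-t). Differentiating acceleration, we get jerk: j(t) = -5·exp(-t). Taking d/dt of j(t), we find s(t) = 5·exp(-t). We have snap s(t) = 5·exp(-t). Substituting t = log(3): s(log(3)) = 5/3.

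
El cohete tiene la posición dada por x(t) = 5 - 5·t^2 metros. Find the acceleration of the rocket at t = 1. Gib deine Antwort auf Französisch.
En partant de la position x(t) = 5 - 5·t^2, nous prenons 2 dérivées. En prenant d/dt de x(t), nous trouvons v(t) = -10·t. La dérivée de la vitesse donne l'accélération: a(t) = -10. De l'équation de l'accélération a(t) = -10, nous substituons t = 1 pour obtenir a = -10.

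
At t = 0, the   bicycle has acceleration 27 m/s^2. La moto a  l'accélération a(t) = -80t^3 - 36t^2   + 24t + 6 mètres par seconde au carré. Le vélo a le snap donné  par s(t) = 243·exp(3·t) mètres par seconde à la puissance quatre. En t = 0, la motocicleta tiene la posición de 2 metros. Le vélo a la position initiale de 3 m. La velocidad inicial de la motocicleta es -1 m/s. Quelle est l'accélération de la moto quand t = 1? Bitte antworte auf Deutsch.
Aus der Gleichung für die Beschleunigung a(t) = -80·t^3 - 36·t^2 + 24·t + 6, setzen wir t = 1 ein und erhalten a = -86.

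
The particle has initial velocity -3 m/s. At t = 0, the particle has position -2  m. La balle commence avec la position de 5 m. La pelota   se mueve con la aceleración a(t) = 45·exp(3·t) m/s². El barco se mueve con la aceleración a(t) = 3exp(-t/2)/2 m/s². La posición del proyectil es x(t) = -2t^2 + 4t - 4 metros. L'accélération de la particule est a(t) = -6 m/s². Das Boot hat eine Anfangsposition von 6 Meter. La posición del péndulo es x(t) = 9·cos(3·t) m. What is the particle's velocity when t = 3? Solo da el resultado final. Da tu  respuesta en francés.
La réponse est -21.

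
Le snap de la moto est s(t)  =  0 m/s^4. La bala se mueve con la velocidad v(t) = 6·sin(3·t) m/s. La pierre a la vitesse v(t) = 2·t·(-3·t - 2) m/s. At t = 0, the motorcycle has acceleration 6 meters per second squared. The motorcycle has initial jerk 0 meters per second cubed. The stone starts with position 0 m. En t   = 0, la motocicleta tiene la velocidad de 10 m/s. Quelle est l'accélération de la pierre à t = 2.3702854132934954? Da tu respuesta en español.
Partiendo de la velocidad v(t) = 2·t·(-3·t - 2), tomamos 1 derivada. La derivada de la velocidad da la aceleración: a(t) = -12·t - 4. De la ecuación de la aceleración a(t) = -12·t - 4, sustituimos t = 2.3702854132934954 para obtener a = -32.4434249595219.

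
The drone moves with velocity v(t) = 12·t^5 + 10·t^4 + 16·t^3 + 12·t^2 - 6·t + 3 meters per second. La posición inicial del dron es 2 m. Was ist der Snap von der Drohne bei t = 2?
Um dies zu lösen, müssen wir 3 Ableitungen unserer Gleichung für die Geschwindigkeit v(t) = 12·t^5 + 10·t^4 + 16·t^3 + 12·t^2 - 6·t + 3 nehmen. Mit d/dt von v(t) finden wir a(t) = 60·t^4 + 40·t^3 + 48·t^2 + 24·t - 6. Mit d/dt von a(t) finden wir j(t) = 240·t^3 + 120·t^2 + 96·t + 24. Die Ableitung von dem Ruck ergibt den Snap: s(t) = 720·t^2 + 240·t + 96. Mit s(t) = 720·t^2 + 240·t + 96 und Einsetzen von t = 2, finden wir s = 3456.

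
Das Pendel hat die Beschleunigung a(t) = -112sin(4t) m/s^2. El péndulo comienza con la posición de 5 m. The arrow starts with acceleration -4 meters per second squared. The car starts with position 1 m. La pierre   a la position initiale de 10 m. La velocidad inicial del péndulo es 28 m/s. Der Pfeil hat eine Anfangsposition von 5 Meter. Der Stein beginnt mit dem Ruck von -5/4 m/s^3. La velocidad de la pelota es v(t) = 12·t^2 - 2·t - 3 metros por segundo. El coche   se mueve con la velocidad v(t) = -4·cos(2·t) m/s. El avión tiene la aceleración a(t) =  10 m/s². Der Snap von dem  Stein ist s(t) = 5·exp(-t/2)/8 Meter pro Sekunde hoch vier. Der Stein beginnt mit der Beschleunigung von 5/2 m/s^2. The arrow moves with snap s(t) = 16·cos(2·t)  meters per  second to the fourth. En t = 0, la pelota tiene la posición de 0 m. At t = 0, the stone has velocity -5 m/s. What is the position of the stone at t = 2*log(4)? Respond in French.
En partant du snap s(t) = 5·exp(-t/2)/8, nous prenons 4 primitives. En intégrant le snap et en utilisant la condition initiale j(0) = -5/4, nous obtenons j(t) = -5·exp(-t/2)/4. En prenant ∫j(t)dt et en appliquant a(0) = 5/2, nous trouvons a(t) = 5·exp(-t/2)/2. L'intégrale de l'accélération est la vitesse. En utilisant v(0) = -5, nous obtenons v(t) = -5·exp(-t/2). L'intégrale de la vitesse est la position. En utilisant x(0) = 10, nous obtenons x(t) = 10·exp(-t/2). En utilisant x(t) = 10·exp(-t/2) et en substituant t = 2*log(4), nous trouvons x = 5/2.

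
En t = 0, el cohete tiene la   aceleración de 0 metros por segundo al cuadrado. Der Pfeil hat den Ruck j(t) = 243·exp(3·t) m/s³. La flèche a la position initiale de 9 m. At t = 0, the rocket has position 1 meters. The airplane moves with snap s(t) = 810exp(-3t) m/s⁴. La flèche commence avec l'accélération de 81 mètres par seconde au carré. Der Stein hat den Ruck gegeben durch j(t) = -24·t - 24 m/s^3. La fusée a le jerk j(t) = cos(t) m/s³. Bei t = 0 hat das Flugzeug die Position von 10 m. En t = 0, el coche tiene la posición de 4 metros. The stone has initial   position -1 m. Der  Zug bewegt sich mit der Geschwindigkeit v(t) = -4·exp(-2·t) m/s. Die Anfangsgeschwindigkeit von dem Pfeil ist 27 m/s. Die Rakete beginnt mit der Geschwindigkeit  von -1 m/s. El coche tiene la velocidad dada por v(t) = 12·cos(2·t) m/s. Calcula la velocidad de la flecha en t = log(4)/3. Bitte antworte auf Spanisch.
Para resolver esto, necesitamos tomar 2 integrales de nuestra ecuación de la sacudida j(t) = 243·exp(3·t). Integrando la sacudida y usando la condición inicial a(0) = 81, obtenemos a(t) = 81·exp(3·t). Tomando ∫a(t)dt y aplicando v(0) = 27, encontramos v(t) = 27·exp(3·t). De la ecuación de la velocidad v(t) = 27·exp(3·t), sustituimos t = log(4)/3 para obtener v = 108.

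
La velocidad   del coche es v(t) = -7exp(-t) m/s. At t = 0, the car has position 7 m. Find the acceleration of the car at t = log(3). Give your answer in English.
To solve this, we need to take 1 derivative of our velocity equation v(t) = -7·exp(-t). Taking d/dt of v(t), we find a(t) = 7·exp(-t). We have acceleration a(t) = 7·exp(-t). Substituting t = log(3): a(log(3)) = 7/3.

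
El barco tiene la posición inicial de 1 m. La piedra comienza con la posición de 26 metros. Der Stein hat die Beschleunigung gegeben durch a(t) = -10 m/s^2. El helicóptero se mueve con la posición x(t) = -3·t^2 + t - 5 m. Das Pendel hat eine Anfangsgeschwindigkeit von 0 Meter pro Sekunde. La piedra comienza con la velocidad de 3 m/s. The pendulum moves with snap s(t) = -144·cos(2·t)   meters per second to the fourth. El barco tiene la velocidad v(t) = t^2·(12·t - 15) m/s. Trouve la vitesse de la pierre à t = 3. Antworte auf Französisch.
Nous devons trouver la primitive de notre équation de l'accélération a(t) = -10 1 fois. La primitive de l'accélération est la vitesse. En utilisant v(0) = 3, nous obtenons v(t) = 3 - 10·t. Nous avons la vitesse v(t) = 3 - 10·t. En substituant t = 3: v(3) = -27.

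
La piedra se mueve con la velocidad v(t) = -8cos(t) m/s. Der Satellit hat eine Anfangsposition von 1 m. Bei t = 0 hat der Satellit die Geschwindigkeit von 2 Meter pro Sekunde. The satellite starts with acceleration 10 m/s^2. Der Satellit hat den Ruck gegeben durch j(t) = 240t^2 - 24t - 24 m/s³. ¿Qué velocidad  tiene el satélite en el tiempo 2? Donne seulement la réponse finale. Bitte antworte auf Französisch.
v(2) = 262.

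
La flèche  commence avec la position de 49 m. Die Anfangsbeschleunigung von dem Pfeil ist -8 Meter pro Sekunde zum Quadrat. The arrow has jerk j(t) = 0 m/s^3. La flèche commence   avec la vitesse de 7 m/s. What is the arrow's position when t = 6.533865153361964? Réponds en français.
Nous devons intégrer notre équation du jerk j(t) = 0 3 fois. L'intégrale du jerk est l'accélération. En utilisant a(0) = -8, nous obtenons a(t) = -8. En prenant ∫a(t)dt et en appliquant v(0) = 7, nous trouvons v(t) = 7 - 8·t. La primitive de la vitesse est la position. En utilisant x(0) = 49, nous obtenons x(t) = -4·t^2 + 7·t + 49. De l'équation de la position x(t) = -4·t^2 + 7·t + 49, nous substituons t = 6.533865153361964 pour obtenir x = -76.0285192957373.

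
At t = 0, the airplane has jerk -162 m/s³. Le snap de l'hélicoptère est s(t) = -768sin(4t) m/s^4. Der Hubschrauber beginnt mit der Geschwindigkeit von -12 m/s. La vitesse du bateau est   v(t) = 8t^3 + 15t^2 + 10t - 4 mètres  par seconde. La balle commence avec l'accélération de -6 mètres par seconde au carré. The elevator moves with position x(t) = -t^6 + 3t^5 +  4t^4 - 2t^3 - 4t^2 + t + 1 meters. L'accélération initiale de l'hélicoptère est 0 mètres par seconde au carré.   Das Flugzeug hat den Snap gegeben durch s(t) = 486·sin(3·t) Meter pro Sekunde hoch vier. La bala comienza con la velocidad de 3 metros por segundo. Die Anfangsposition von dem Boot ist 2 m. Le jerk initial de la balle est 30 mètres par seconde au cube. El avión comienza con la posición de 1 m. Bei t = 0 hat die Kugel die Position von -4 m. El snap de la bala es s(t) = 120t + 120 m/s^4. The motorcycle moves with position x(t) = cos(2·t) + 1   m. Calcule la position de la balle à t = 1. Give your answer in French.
En partant du snap s(t) = 120·t + 120, nous prenons 4 intégrales. La primitive du snap, avec j(0) = 30, donne le jerk: j(t) = 60·t^2 + 120·t + 30. En intégrant le jerk et en utilisant la condition initiale a(0) = -6, nous obtenons a(t) = 20·t^3 + 60·t^2 + 30·t - 6. La primitive de l'accélération est la vitesse. En utilisant v(0) = 3, nous obtenons v(t) = 5·t^4 + 20·t^3 + 15·t^2 - 6·t + 3. En intégrant la vitesse et en utilisant la condition initiale x(0) = -4, nous obtenons x(t) = t^5 + 5·t^4 + 5·t^3 - 3·t^2 + 3·t - 4. De l'équation de la position x(t) = t^5 + 5·t^4 + 5·t^3 - 3·t^2 + 3·t - 4, nous substituons t = 1 pour obtenir x = 7.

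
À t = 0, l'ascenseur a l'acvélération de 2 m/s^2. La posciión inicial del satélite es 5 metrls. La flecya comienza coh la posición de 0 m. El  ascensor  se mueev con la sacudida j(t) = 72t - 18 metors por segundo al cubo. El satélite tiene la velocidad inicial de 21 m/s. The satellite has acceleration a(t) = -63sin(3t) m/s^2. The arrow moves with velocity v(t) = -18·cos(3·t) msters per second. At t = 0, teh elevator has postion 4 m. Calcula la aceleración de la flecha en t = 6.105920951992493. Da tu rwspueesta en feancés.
En partant de la vitesse v(t) = -18·cos(3·t), nous prenons 1 dérivée. En dérivant la vitesse, nous obtenons l'accélération: a(t) = 54·sin(3·t). En utilisant a(t) = 54·sin(3·t) et en substituant t = 6.105920951992493, nous trouvons a = -27.3822982571234.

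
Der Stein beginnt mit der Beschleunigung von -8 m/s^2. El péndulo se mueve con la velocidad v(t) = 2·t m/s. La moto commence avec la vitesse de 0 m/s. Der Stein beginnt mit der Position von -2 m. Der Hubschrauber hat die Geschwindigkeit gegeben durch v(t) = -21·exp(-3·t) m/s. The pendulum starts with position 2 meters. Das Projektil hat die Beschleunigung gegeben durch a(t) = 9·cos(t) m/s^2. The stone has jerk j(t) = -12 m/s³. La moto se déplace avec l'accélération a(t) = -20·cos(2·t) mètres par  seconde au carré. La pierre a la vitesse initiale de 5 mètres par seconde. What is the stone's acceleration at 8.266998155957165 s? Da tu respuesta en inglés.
To solve this, we need to take 1 antiderivative of our jerk equation j(t) = -12. Finding the antiderivative of j(t) and using a(0) = -8: a(t) = -12·t - 8. We have acceleration a(t) = -12·t - 8. Substituting t = 8.266998155957165: a(8.266998155957165) = -107.203977871486.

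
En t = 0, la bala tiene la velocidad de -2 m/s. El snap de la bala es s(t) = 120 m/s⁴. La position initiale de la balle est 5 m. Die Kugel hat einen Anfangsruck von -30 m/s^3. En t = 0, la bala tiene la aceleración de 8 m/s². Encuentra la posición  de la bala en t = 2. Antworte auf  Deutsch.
Wir müssen unsere Gleichung für den Snap s(t) = 120 4-mal integrieren. Mit ∫s(t)dt und Anwendung von j(0) = -30, finden wir j(t) = 120·t - 30. Die Stammfunktion von dem Ruck ist die Beschleunigung. Mit a(0) = 8 erhalten wir a(t) = 60·t^2 - 30·t + 8. Die Stammfunktion von der Beschleunigung, mit v(0) = -2, ergibt die Geschwindigkeit: v(t) = 20·t^3 - 15·t^2 + 8·t - 2. Die Stammfunktion von der Geschwindigkeit, mit x(0) = 5, ergibt die Position: x(t) = 5·t^4 - 5·t^3 + 4·t^2 - 2·t + 5. Wir haben die Position x(t) = 5·t^4 - 5·t^3 + 4·t^2 - 2·t + 5. Durch Einsetzen von t = 2: x(2) = 57.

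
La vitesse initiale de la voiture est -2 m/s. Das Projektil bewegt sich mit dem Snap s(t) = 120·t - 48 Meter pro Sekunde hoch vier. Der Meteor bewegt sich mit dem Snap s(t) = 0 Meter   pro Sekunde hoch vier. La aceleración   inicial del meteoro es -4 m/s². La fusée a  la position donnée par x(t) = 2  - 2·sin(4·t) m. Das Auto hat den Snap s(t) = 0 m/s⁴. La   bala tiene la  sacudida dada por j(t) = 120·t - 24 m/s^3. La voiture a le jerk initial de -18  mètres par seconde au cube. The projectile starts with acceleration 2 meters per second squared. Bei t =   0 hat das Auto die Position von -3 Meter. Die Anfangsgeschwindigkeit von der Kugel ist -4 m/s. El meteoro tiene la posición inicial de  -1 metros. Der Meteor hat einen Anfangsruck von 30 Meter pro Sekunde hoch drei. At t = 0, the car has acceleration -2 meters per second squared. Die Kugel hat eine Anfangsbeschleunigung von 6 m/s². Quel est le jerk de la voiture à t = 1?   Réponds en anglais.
Starting from snap s(t) = 0, we take 1 antiderivative. The antiderivative of snap, with j(0) = -18, gives jerk: j(t) = -18. Using j(t) = -18 and substituting t = 1, we find j = -18.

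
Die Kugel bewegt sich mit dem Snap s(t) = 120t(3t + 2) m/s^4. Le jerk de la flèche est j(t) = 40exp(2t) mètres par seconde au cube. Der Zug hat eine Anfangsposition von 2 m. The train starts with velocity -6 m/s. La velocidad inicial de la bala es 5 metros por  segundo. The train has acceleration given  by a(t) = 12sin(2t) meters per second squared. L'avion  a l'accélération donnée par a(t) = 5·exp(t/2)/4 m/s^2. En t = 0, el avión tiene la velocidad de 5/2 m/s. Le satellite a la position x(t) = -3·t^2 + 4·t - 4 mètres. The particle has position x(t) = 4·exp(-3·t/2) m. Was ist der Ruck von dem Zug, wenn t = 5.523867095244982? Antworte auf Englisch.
We must differentiate our acceleration equation a(t) = 12·sin(2·t) 1 time. Taking d/dt of a(t), we find j(t) = 24·cos(2·t). We have jerk j(t) = 24·cos(2·t). Substituting t = 5.523867095244982: j(5.523867095244982) = 1.25127011092715.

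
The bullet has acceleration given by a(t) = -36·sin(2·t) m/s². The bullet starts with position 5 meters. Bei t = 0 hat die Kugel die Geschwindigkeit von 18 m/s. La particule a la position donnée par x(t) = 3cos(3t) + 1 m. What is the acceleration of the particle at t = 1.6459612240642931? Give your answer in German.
Um dies zu lösen, müssen wir 2 Ableitungen unserer Gleichung für die Position x(t) = 3·cos(3·t) + 1 nehmen. Durch Ableiten von der Position erhalten wir die Geschwindigkeit: v(t) = -9·sin(3·t). Durch Ableiten von der Geschwindigkeit erhalten wir die Beschleunigung: a(t) = -27·cos(3·t). Aus der Gleichung für die Beschleunigung a(t) = -27·cos(3·t), setzen wir t = 1.6459612240642931 ein und erhalten a = -6.03689105175003.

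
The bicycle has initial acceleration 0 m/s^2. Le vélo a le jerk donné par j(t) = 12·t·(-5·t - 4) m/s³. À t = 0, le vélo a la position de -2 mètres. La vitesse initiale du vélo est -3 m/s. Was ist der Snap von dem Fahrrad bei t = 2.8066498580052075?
Wir müssen unsere Gleichung für den Ruck j(t) = 12·t·(-5·t - 4) 1-mal ableiten. Durch Ableiten von dem Ruck erhalten wir den Snap: s(t) = -120·t - 48. Mit s(t) = -120·t - 48 und Einsetzen von t = 2.8066498580052075, finden wir s = -384.797982960625.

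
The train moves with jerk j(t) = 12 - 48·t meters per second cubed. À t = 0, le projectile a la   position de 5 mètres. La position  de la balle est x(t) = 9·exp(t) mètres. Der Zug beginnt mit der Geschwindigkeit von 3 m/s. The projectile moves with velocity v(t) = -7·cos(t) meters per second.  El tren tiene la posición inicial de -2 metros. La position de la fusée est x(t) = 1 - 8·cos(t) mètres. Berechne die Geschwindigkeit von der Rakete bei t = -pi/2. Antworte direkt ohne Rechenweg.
Die Geschwindigkeit bei t = -pi/2 ist v = -8.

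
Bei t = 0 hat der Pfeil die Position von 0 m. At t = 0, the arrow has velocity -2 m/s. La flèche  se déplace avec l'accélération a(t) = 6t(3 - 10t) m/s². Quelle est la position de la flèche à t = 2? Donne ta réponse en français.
Pour résoudre ceci, nous devons prendre 2 intégrales de notre équation de l'accélération a(t) = 6·t·(3 - 10·t). La primitive de l'accélération, avec v(0) = -2, donne la vitesse: v(t) = -20·t^3 + 9·t^2 - 2. En prenant ∫v(t)dt et en appliquant x(0) = 0, nous trouvons x(t) = -5·t^4 + 3·t^3 - 2·t. De l'équation de la position x(t) = -5·t^4 + 3·t^3 - 2·t, nous substituons t = 2 pour obtenir x = -60.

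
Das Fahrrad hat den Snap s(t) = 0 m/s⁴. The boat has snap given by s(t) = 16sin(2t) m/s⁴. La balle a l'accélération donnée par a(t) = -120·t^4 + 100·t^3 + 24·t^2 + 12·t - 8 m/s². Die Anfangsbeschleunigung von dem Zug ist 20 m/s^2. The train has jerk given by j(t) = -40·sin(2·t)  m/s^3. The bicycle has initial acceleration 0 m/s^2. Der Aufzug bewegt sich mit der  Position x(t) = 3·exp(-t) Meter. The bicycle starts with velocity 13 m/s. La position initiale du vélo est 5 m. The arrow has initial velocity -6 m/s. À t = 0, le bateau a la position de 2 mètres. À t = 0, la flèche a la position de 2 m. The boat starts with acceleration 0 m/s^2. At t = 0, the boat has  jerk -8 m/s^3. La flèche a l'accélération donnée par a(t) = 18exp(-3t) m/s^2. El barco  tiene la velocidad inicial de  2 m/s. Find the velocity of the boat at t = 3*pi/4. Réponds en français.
Pour résoudre ceci, nous devons prendre 3 primitives de notre équation du snap s(t) = 16·sin(2·t). L'intégrale du snap est le jerk. En utilisant j(0) = -8, nous obtenons j(t) = -8·cos(2·t). En intégrant le jerk et en utilisant la condition initiale a(0) = 0, nous obtenons a(t) = -4·sin(2·t). En prenant ∫a(t)dt et en appliquant v(0) = 2, nous trouvons v(t) = 2·cos(2·t). Nous avons la vitesse v(t) = 2·cos(2·t). En substituant t = 3*pi/4: v(3*pi/4) = 0.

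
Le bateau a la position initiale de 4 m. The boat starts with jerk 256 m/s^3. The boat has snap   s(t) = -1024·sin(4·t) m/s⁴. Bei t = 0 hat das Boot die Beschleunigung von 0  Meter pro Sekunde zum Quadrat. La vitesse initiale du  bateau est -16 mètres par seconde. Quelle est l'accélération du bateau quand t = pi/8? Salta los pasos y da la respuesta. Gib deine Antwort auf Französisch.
a(pi/8) = 64.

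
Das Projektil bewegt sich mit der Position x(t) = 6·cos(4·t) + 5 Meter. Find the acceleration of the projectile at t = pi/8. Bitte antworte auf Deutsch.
Ausgehend von der Position x(t) = 6·cos(4·t) + 5, nehmen wir 2 Ableitungen. Die Ableitung von der Position ergibt die Geschwindigkeit: v(t) = -24·sin(4·t). Mit d/dt von v(t) finden wir a(t) = -96·cos(4·t). Wir haben die Beschleunigung a(t) = -96·cos(4·t). Durch Einsetzen von t = pi/8: a(pi/8) = 0.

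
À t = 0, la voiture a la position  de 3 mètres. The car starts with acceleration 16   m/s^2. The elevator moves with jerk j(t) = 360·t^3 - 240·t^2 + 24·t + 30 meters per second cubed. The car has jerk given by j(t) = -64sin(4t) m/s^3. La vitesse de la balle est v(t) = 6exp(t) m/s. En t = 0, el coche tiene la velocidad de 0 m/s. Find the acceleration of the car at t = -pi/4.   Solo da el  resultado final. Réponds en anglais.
The acceleration at t = -pi/4 is a = -16.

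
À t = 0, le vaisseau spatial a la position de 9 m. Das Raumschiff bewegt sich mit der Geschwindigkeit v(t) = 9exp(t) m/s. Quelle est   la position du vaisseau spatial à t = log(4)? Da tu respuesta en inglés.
Starting from velocity v(t) = 9·exp(t), we take 1 antiderivative. Finding the integral of v(t) and using x(0) = 9: x(t) = 9·exp(t). From the given position equation x(t) = 9·exp(t), we substitute t = log(4) to get x = 36.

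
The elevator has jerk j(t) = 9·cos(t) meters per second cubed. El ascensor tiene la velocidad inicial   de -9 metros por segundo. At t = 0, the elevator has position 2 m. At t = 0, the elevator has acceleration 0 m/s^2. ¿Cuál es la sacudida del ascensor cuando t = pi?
Tenemos la sacudida j(t) = 9·cos(t). Sustituyendo t = pi: j(pi) = -9.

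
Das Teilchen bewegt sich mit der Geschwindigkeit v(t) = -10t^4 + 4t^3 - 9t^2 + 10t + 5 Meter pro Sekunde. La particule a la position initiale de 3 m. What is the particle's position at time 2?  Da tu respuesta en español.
Para resolver esto, necesitamos tomar 1 integral de nuestra ecuación de la velocidad v(t) = -10·t^4 + 4·t^3 - 9·t^2 + 10·t + 5. Tomando ∫v(t)dt y aplicando x(0) = 3, encontramos x(t) = -2·t^5 + t^4 - 3·t^3 + 5·t^2 + 5·t + 3. De la ecuación de la posición x(t) = -2·t^5 + t^4 - 3·t^3 + 5·t^2 + 5·t + 3, sustituimos t = 2 para obtener x = -39.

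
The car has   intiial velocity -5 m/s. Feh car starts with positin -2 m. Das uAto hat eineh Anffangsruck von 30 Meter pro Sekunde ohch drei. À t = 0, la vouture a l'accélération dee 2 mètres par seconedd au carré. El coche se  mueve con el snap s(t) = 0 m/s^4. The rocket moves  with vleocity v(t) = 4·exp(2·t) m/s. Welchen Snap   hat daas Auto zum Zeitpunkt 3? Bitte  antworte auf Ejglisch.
From the given snap equation s(t) = 0, we substitute t = 3 to get s = 0.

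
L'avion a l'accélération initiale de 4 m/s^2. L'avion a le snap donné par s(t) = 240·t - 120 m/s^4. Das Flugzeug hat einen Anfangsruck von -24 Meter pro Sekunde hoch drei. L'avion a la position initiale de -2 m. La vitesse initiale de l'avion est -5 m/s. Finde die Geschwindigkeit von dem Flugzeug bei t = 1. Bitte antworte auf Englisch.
To solve this, we need to take 3 antiderivatives of our snap equation s(t) = 240·t - 120. Integrating snap and using the initial condition j(0) = -24, we get j(t) = 120·t^2 - 120·t - 24. Finding the antiderivative of j(t) and using a(0) = 4: a(t) = 40·t^3 - 60·t^2 - 24·t + 4. Taking ∫a(t)dt and applying v(0) = -5, we find v(t) = 10·t^4 - 20·t^3 - 12·t^2 + 4·t - 5. We have velocity v(t) = 10·t^4 - 20·t^3 - 12·t^2 + 4·t - 5. Substituting t = 1: v(1) = -23.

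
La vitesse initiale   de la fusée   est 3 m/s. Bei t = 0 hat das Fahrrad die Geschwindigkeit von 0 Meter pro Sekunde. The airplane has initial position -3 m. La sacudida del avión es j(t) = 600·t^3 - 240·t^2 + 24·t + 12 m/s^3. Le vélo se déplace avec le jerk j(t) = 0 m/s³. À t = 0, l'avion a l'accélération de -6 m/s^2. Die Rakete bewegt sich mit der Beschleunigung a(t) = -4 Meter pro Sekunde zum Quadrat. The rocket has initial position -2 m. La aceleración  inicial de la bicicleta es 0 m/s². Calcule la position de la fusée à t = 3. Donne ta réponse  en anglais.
We must find the integral of our acceleration equation a(t) = -4 2 times. The integral of acceleration is velocity. Using v(0) = 3, we get v(t) = 3 - 4·t. Finding the integral of v(t) and using x(0) = -2: x(t) = -2·t^2 + 3·t - 2. Using x(t) = -2·t^2 + 3·t - 2 and substituting t = 3, we find x = -11.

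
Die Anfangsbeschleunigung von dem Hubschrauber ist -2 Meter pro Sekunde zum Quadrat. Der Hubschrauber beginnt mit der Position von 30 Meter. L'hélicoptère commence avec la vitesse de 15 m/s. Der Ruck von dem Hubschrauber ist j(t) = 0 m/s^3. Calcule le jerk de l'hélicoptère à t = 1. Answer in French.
En utilisant j(t) = 0 et en substituant t = 1, nous trouvons j = 0.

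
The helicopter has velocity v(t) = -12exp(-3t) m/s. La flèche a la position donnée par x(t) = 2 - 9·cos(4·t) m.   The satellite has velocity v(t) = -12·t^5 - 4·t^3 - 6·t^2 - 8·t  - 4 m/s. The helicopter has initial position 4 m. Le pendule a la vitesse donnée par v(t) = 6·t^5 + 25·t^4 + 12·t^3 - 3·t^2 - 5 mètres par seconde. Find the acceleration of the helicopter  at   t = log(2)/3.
We must differentiate our velocity equation v(t) = -12·exp(-3·t) 1 time. Taking d/dt of v(t), we find a(t) = 36·exp(-3·t). Using a(t) = 36·exp(-3·t) and substituting t = log(2)/3, we find a = 18.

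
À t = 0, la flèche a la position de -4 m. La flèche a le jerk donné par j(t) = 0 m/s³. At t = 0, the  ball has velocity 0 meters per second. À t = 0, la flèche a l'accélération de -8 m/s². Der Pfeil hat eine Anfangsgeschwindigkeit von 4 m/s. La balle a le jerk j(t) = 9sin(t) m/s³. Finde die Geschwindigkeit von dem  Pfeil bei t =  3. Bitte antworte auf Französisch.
En partant du jerk j(t) = 0, nous prenons 2 intégrales. En prenant ∫j(t)dt et en appliquant a(0) = -8, nous trouvons a(t) = -8. L'intégrale de l'accélération, avec v(0) = 4, donne la vitesse: v(t) = 4 - 8·t. Nous avons la vitesse v(t) = 4 - 8·t. En substituant t = 3: v(3) = -20.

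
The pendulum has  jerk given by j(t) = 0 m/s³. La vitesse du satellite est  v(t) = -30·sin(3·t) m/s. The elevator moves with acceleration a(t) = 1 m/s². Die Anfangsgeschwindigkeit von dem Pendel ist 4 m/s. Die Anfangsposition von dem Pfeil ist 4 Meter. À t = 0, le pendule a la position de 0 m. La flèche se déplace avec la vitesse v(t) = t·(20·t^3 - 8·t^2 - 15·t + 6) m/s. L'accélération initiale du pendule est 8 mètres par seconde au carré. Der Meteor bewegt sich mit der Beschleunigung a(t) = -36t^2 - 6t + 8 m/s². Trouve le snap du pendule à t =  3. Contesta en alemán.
Ausgehend von dem Ruck j(t) = 0, nehmen wir 1 Ableitung. Die Ableitung von dem Ruck ergibt den Snap: s(t) = 0. Aus der Gleichung für den Snap s(t) = 0, setzen wir t = 3 ein und erhalten s = 0.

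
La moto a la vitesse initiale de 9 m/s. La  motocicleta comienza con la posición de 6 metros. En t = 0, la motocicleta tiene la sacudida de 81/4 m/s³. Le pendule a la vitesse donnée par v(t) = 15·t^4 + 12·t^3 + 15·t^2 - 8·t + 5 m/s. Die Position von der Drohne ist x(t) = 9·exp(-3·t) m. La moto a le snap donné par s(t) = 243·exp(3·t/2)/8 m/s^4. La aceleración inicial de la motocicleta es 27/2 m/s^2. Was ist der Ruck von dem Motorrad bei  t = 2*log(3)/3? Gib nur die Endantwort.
Die Antwort ist 243/4.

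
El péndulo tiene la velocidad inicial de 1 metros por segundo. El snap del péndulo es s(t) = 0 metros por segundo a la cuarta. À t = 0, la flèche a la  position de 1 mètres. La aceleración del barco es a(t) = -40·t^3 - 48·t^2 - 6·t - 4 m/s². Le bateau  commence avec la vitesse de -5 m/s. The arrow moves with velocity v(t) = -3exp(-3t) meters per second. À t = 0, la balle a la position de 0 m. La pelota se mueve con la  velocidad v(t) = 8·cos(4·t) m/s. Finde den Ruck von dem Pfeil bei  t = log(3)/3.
Um dies zu lösen, müssen wir 2 Ableitungen unserer Gleichung für die Geschwindigkeit v(t) = -3·exp(-3·t) nehmen. Mit d/dt von v(t) finden wir a(t) = 9·exp(-3·t). Durch Ableiten von der Beschleunigung erhalten wir den Ruck: j(t) = -27·exp(-3·t). Aus der Gleichung für den Ruck j(t) = -27·exp(-3·t), setzen wir t = log(3)/3 ein und erhalten j = -9.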